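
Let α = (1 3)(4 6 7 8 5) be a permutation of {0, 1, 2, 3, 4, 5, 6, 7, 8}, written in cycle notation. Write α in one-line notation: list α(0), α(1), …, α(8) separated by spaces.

0 3 2 1 6 4 7 8 5

Each element maps to the next entry in its cycle (wrapping to the front): 0↦0, 1↦3, 2↦2, 3↦1, 4↦6, 5↦4, 6↦7, 7↦8, 8↦5.
Listing these in domain order gives 0 3 2 1 6 4 7 8 5.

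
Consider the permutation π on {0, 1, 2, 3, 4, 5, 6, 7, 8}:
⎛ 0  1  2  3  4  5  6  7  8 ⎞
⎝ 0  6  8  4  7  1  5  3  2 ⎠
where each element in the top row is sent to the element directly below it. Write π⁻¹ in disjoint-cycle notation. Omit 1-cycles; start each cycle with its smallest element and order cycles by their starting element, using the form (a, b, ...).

First write π in disjoint cycles: (1, 6, 5)(2, 8)(3, 4, 7).
The inverse reverses every cycle; in canonical form, π⁻¹ = (1, 5, 6)(2, 8)(3, 7, 4).

(1, 5, 6)(2, 8)(3, 7, 4)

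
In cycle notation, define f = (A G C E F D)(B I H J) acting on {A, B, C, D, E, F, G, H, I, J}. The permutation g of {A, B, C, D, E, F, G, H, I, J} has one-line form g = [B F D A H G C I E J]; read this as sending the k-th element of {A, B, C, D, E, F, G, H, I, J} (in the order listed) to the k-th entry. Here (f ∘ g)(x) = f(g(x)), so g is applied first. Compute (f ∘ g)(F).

g(F) = G, then f(G) = C; composing gives (f ∘ g)(F) = C.

C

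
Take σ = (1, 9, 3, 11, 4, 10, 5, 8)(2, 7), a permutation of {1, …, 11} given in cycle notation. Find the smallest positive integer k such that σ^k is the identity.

The disjoint cycles have lengths 8, 2, 1.
Since disjoint cycles commute, ord(σ) = lcm(8, 2) = 8.

8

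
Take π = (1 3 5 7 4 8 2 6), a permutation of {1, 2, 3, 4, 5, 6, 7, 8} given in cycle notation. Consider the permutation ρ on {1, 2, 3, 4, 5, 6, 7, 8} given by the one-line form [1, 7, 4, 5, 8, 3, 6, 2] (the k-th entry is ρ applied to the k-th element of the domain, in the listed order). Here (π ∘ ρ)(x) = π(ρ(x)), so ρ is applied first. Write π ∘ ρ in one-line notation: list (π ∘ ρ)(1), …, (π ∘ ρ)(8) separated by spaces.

(π ∘ ρ)(x) = π(ρ(x)). Computing each image: π(ρ(1)) = π(1) = 3, π(ρ(2)) = π(7) = 4, π(ρ(3)) = π(4) = 8, π(ρ(4)) = π(5) = 7, π(ρ(5)) = π(8) = 2, π(ρ(6)) = π(3) = 5, π(ρ(7)) = π(6) = 1, π(ρ(8)) = π(2) = 6.
Hence π ∘ ρ = [3 4 8 7 2 5 1 6].

3 4 8 7 2 5 1 6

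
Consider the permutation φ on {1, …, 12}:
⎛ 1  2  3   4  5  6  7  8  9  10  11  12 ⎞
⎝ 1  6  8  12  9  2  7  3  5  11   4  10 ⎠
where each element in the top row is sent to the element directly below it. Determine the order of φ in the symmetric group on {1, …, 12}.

4

The disjoint-cycle form of φ has cycle lengths 4, 2, 2, 2, 1, 1.
The order of φ is the least common multiple of its cycle lengths: lcm(4, 2, 2, 2) = 4.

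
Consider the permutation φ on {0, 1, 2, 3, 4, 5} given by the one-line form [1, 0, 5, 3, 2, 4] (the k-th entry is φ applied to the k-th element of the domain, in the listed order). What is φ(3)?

3 is element number 4 of the domain, and entry number 4 of the one-line form is 3, so φ(3) = 3.

3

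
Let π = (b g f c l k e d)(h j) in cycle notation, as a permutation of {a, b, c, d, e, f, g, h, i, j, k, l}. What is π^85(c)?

b

c lies in the 8-cycle (b g f c l k e d).
On an 8-cycle, π^8 is the identity, so π^85 = π^5 there (85 ≡ 5 mod 8).
Advancing 5 steps from c: c → l → k → e → d → b.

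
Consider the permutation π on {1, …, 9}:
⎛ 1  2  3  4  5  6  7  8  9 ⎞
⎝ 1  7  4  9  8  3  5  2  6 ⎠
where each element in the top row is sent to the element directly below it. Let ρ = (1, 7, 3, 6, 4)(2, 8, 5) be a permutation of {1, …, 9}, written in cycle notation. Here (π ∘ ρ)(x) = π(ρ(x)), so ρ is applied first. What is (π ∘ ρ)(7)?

4

First apply ρ: ρ(7) = 3, then π(3) = 4. Thus (π ∘ ρ)(7) = 4.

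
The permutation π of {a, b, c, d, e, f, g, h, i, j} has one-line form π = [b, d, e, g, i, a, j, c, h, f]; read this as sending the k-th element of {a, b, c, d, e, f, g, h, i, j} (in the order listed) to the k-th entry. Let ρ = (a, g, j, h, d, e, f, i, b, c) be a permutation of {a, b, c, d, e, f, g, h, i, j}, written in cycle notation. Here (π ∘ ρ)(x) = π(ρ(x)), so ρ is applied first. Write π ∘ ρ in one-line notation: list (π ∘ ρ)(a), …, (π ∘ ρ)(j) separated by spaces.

j e b i a h f g d c

(π ∘ ρ)(x) = π(ρ(x)). Computing each image: π(ρ(a)) = π(g) = j, π(ρ(b)) = π(c) = e, π(ρ(c)) = π(a) = b, π(ρ(d)) = π(e) = i, π(ρ(e)) = π(f) = a, π(ρ(f)) = π(i) = h, π(ρ(g)) = π(j) = f, π(ρ(h)) = π(d) = g, π(ρ(i)) = π(b) = d, π(ρ(j)) = π(h) = c.
Hence π ∘ ρ = [j e b i a h f g d c].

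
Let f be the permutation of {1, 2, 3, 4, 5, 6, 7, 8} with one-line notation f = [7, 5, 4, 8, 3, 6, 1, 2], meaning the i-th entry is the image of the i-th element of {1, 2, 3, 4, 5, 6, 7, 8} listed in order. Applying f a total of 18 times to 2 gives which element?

4

Tracing 2 → 5 → … returns to 2 after 5 steps, so 2 lies in a 5-cycle (2 5 3 4 8).
On a 5-cycle, f^5 is the identity, so f^18 = f^3 there (18 ≡ 3 mod 5).
Advancing 3 steps from 2: 2 → 5 → 3 → 4.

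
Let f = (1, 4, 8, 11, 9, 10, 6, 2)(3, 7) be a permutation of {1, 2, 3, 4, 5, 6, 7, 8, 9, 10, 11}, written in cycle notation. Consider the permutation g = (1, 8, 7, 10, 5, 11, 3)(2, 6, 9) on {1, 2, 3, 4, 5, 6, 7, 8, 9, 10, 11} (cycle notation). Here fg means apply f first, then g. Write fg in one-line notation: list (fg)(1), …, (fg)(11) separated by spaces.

For each element, apply f then g: 1 → 4 → 4; 2 → 1 → 8; 3 → 7 → 10; 4 → 8 → 7; 5 → 5 → 11; 6 → 2 → 6; 7 → 3 → 1; 8 → 11 → 3; 9 → 10 → 5; 10 → 6 → 9; 11 → 9 → 2.
Collecting the images, fg = [4 8 10 7 11 6 1 3 5 9 2].

4 8 10 7 11 6 1 3 5 9 2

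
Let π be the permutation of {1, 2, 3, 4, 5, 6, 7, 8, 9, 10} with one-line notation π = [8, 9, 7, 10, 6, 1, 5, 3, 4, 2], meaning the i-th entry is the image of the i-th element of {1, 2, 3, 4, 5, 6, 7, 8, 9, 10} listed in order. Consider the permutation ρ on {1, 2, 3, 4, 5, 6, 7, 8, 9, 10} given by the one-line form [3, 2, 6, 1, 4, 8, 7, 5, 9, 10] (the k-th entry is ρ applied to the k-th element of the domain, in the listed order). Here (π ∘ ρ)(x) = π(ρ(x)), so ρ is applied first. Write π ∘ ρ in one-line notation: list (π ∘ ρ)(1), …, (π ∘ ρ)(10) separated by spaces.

7 9 1 8 10 3 5 6 4 2

(π ∘ ρ)(x) = π(ρ(x)). Computing each image: π(ρ(1)) = π(3) = 7, π(ρ(2)) = π(2) = 9, π(ρ(3)) = π(6) = 1, π(ρ(4)) = π(1) = 8, π(ρ(5)) = π(4) = 10, π(ρ(6)) = π(8) = 3, π(ρ(7)) = π(7) = 5, π(ρ(8)) = π(5) = 6, π(ρ(9)) = π(9) = 4, π(ρ(10)) = π(10) = 2.
Hence π ∘ ρ = [7 9 1 8 10 3 5 6 4 2].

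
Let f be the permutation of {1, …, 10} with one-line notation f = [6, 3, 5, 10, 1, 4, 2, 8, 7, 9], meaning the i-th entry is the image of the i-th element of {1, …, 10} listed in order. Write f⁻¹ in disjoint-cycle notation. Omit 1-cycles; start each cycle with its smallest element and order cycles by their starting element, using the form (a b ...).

(1 5 3 2 7 9 10 4 6)

The cycle decomposition of f is (1 6 4 10 9 7 2 3 5).
The inverse reverses every cycle; in canonical form, f⁻¹ = (1 5 3 2 7 9 10 4 6).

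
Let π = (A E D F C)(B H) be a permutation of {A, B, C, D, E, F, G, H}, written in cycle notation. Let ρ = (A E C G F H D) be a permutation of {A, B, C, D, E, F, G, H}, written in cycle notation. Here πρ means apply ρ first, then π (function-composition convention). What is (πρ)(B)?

H

ρ(B) = B, then π(B) = H; composing gives (πρ)(B) = H.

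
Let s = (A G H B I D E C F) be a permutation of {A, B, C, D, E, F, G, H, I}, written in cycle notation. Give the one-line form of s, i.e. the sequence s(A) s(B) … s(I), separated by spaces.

G I F E C A H B D

Reading each image from the cycles: A→G, B→I, C→F, D→E, E→C, F→A, G→H, H→B, I→D.
Listing these in domain order gives G I F E C A H B D.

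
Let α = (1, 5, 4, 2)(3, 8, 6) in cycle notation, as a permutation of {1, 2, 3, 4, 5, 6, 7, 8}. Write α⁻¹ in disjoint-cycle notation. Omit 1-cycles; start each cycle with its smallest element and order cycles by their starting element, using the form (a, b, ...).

(1, 2, 4, 5)(3, 6, 8)

Inverting a permutation written in cycle notation just reverses the order within every cycle.
After reversing and putting each cycle's least element first, α⁻¹ = (1, 2, 4, 5)(3, 6, 8).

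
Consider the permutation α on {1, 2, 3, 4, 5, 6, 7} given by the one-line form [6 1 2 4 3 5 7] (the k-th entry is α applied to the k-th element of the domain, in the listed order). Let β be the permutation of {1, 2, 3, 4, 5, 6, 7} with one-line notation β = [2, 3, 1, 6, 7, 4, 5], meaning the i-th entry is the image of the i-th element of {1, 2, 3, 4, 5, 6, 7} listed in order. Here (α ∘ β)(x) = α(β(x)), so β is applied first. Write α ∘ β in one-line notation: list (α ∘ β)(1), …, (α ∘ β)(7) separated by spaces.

Chase each element through β then α: 1 → 2 → 1; 2 → 3 → 2; 3 → 1 → 6; 4 → 6 → 5; 5 → 7 → 7; 6 → 4 → 4; 7 → 5 → 3.
So α ∘ β in one-line form is 1 2 6 5 7 4 3.

1 2 6 5 7 4 3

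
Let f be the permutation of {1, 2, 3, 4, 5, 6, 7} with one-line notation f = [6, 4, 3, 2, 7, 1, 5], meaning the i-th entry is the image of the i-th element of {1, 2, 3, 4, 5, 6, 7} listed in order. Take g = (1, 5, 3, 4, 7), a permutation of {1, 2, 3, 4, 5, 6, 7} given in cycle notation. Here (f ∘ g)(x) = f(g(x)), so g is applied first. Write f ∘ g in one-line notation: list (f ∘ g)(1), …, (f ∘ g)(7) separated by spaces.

For each element, apply g then f: 1 → 5 → 7; 2 → 2 → 4; 3 → 4 → 2; 4 → 7 → 5; 5 → 3 → 3; 6 → 6 → 1; 7 → 1 → 6.
So f ∘ g in one-line form is 7 4 2 5 3 1 6.

7 4 2 5 3 1 6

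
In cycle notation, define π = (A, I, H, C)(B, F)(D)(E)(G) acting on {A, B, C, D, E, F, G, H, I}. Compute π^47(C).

C lies in the 4-cycle (A, I, H, C).
On a 4-cycle, π^4 is the identity, so π^47 = π^3 there (47 ≡ 3 mod 4).
Stepping 3 places around the cycle: C → A → I → H.

H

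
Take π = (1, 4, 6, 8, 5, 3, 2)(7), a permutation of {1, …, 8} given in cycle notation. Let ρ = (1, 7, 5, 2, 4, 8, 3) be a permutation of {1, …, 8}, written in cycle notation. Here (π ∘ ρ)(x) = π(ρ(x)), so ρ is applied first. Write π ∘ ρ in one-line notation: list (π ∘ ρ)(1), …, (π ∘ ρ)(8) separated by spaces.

Chase each element through ρ then π: 1 → 7 → 7; 2 → 4 → 6; 3 → 1 → 4; 4 → 8 → 5; 5 → 2 → 1; 6 → 6 → 8; 7 → 5 → 3; 8 → 3 → 2.
Collecting the images, π ∘ ρ = [7 6 4 5 1 8 3 2].

7 6 4 5 1 8 3 2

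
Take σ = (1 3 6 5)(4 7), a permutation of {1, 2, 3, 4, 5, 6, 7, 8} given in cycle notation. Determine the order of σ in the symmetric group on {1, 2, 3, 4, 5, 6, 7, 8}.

The cycle type of σ is (4, 2, 1, 1).
The order of σ is the least common multiple of its cycle lengths: lcm(4, 2) = 4.

4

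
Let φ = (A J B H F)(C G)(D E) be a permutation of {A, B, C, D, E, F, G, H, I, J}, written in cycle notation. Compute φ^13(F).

B

F lies in the 5-cycle (A J B H F).
On a 5-cycle, φ^5 is the identity, so φ^13 = φ^3 there (13 ≡ 3 mod 5).
Stepping 3 places around the cycle: F → A → J → B.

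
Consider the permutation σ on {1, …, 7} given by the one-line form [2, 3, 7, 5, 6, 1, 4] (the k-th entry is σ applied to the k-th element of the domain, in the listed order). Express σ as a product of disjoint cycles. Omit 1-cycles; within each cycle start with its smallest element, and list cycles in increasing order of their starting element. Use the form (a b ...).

(1 2 3 7 4 5 6)

From 1: 1 → 2 → 3 → 7 → 4 → 5 → 6 → 1, closing the cycle (1 2 3 7 4 5 6).
Repeating from the next unused element and collecting all non-trivial cycles gives (1 2 3 7 4 5 6).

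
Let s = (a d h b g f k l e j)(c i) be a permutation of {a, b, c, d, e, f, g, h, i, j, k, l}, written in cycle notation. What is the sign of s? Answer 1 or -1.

The cycle lengths are 10, 2.
A cycle of length ℓ contributes ℓ−1 transpositions, so s is a product of 9 + 1 = 10 transpositions — even.

1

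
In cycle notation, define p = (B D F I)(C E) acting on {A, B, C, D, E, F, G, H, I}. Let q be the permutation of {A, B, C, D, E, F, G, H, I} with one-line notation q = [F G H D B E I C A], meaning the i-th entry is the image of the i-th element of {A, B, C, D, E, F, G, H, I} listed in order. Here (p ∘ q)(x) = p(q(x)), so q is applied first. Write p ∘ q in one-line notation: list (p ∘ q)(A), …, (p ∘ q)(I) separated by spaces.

I G H F D C B E A

For each element, apply q then p: A → F → I; B → G → G; C → H → H; D → D → F; E → B → D; F → E → C; G → I → B; H → C → E; I → A → A.
Collecting the images, p ∘ q = [I G H F D C B E A].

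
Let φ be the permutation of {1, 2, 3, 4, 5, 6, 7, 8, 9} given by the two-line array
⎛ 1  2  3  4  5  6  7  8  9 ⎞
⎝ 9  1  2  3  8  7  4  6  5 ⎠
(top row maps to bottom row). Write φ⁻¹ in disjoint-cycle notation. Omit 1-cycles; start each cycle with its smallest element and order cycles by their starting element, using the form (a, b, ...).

(1, 2, 3, 4, 7, 6, 8, 5, 9)

First write φ in disjoint cycles: (1, 9, 5, 8, 6, 7, 4, 3, 2).
Reversing each cycle (and rotating so the smallest element leads) gives φ⁻¹ = (1, 2, 3, 4, 7, 6, 8, 5, 9).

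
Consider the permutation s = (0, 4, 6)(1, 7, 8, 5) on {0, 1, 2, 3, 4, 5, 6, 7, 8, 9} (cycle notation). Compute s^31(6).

6 lies in the 3-cycle (0, 4, 6).
Powers repeat with period 3 on this cycle, and 31 mod 3 = 1, so s^31(6) = s^1(6).
Stepping 1 place around the cycle: 6 → 0.

0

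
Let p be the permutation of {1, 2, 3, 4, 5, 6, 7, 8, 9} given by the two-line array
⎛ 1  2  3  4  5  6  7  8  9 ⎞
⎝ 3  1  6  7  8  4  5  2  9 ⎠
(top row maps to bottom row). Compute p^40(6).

Tracing 6 → 4 → … returns to 6 after 8 steps, so 6 lies in an 8-cycle (1 3 6 4 7 5 8 2).
Powers repeat with period 8 on this cycle, and 40 mod 8 = 0, so p^40(6) = p^0(6).
So p^40(6) = 6.

6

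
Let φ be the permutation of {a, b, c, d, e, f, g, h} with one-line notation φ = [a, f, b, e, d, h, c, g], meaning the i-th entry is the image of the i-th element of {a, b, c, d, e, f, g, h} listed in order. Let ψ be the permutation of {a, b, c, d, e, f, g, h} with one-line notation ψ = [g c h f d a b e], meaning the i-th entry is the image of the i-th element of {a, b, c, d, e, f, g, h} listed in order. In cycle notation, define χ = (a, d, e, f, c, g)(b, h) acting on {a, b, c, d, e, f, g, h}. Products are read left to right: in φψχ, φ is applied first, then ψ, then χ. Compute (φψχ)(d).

(φψχ)(d) = χ(ψ(φ(d))). φ(d) = e, then ψ(e) = d, then χ(d) = e, so the result is e.

e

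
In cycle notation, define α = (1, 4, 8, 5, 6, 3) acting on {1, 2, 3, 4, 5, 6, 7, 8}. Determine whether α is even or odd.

odd

The cycle lengths are 6, 1, 1.
A cycle is odd iff its length is even; α has 1 even-length cycle, so sgn(α) = (−1)^1 and α is odd.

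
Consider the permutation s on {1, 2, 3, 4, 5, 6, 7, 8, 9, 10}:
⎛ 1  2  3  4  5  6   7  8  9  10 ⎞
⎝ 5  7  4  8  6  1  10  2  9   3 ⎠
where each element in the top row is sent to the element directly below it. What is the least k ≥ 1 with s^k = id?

6

The disjoint-cycle form of s has cycle lengths 6, 3, 1.
Since disjoint cycles commute, ord(s) = lcm(6, 3) = 6.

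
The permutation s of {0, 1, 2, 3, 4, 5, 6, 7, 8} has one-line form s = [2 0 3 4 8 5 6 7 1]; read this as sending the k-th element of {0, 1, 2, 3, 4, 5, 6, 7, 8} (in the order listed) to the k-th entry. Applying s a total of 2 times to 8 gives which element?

0

Tracing 8 → 1 → … returns to 8 after 6 steps, so 8 lies in a 6-cycle (0 2 3 4 8 1).
Advancing 2 steps from 8: 8 → 1 → 0.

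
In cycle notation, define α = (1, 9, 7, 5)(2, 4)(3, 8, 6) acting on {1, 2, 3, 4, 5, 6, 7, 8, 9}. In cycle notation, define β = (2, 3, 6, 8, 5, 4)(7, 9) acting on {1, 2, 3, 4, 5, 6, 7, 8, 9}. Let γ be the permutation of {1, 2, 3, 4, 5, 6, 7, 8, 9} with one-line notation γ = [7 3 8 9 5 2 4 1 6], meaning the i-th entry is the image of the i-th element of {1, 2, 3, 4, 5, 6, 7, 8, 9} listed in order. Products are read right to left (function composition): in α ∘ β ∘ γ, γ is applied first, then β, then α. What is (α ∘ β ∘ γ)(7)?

4

Apply the permutations in order: γ(7) = 4, then β(4) = 2, then α(2) = 4. So (α ∘ β ∘ γ)(7) = 4.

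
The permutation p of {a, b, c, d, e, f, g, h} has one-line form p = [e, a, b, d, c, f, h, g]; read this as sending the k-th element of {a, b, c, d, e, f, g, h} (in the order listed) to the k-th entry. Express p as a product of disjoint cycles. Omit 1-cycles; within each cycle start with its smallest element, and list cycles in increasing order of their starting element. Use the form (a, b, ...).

(a, e, c, b)(g, h)

From a: a → e → c → b → a, closing the cycle (a, e, c, b).
Continuing from each remaining unvisited element yields (a, e, c, b)(g, h).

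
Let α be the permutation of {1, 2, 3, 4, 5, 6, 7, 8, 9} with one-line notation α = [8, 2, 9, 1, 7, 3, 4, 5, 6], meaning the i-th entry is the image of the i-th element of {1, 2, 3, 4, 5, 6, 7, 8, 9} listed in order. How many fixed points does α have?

The fixed points (elements with α(x) = x) are {2}, so there is 1.

1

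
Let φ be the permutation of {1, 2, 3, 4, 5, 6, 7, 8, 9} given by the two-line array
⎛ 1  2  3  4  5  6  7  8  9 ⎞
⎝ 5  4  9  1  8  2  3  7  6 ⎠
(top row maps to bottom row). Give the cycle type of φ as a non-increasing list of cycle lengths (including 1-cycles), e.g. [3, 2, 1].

The disjoint cycles are (1 5 8 7 3 9 6 2 4), with lengths 9 in non-increasing order.

[9]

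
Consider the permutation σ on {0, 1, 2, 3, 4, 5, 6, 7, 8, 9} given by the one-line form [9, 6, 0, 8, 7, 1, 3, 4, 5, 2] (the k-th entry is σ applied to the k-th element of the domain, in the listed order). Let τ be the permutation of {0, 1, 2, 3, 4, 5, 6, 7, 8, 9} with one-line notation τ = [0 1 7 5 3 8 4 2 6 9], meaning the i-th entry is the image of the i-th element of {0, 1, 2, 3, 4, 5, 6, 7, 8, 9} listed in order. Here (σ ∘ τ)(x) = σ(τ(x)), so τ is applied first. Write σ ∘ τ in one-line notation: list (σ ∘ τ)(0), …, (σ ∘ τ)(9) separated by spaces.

9 6 4 1 8 5 7 0 3 2

Chase each element through τ then σ: 0 → 0 → 9; 1 → 1 → 6; 2 → 7 → 4; 3 → 5 → 1; 4 → 3 → 8; 5 → 8 → 5; 6 → 4 → 7; 7 → 2 → 0; 8 → 6 → 3; 9 → 9 → 2.
Collecting the images, σ ∘ τ = [9 6 4 1 8 5 7 0 3 2].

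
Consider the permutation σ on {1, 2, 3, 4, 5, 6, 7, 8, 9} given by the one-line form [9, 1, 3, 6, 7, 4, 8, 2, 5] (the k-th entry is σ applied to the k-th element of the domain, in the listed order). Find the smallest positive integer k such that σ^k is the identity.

Decomposing into disjoint cycles gives cycle lengths 6, 2, 1.
The order of σ is the least common multiple of its cycle lengths: lcm(6, 2) = 6.

6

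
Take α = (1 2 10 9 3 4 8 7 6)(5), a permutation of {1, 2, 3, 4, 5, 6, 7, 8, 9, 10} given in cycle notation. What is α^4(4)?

4 lies in the 9-cycle (1 2 10 9 3 4 8 7 6).
Advancing 4 steps from 4: 4 → 8 → 7 → 6 → 1.

1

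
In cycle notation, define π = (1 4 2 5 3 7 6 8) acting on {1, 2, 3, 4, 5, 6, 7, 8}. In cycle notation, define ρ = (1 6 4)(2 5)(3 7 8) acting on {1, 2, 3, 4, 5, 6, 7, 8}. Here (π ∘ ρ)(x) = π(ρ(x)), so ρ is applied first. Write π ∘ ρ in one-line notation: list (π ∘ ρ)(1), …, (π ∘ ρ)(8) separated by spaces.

8 3 6 4 5 2 1 7

(π ∘ ρ)(x) = π(ρ(x)). Computing each image: π(ρ(1)) = π(6) = 8, π(ρ(2)) = π(5) = 3, π(ρ(3)) = π(7) = 6, π(ρ(4)) = π(1) = 4, π(ρ(5)) = π(2) = 5, π(ρ(6)) = π(4) = 2, π(ρ(7)) = π(8) = 1, π(ρ(8)) = π(3) = 7.
Hence π ∘ ρ = [8 3 6 4 5 2 1 7].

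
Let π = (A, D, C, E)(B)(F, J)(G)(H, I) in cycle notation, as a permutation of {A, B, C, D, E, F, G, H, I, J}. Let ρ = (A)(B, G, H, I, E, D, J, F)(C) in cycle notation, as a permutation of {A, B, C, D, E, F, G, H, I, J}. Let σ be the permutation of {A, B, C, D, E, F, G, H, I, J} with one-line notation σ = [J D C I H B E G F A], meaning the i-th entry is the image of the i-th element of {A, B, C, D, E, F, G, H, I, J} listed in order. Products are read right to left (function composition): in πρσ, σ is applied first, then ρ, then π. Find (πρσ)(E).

H

(πρσ)(E) = π(ρ(σ(E))). σ(E) = H, then ρ(H) = I, then π(I) = H, so the result is H.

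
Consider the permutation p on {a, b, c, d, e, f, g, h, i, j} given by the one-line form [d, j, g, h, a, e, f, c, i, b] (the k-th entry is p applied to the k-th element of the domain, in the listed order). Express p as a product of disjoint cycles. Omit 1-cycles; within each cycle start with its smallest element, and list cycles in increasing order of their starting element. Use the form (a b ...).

(a d h c g f e)(b j)

From a: a → d → h → c → g → f → e → a, closing the cycle (a d h c g f e).
Repeating from the next unused element and collecting all non-trivial cycles gives (a d h c g f e)(b j).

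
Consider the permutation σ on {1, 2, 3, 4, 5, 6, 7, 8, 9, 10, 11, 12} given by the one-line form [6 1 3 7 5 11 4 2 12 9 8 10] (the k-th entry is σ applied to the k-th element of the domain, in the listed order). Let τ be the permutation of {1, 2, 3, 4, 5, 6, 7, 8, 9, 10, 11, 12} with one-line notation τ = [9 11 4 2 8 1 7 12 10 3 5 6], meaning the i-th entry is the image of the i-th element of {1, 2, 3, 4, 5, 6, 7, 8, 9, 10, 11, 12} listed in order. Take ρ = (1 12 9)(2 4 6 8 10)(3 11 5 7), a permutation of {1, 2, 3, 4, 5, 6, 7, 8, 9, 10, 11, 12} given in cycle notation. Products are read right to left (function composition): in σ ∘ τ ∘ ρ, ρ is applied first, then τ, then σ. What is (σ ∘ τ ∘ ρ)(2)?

1

Apply the permutations in order: ρ(2) = 4, then τ(4) = 2, then σ(2) = 1. So (σ ∘ τ ∘ ρ)(2) = 1.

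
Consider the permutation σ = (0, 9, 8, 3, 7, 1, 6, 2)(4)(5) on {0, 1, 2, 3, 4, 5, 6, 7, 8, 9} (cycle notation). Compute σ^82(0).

8

0 lies in the 8-cycle (0, 9, 8, 3, 7, 1, 6, 2).
Since the cycle has length 8, σ^82 acts on it the same as σ^2 (82 mod 8 = 2).
Advancing 2 steps from 0: 0 → 9 → 8.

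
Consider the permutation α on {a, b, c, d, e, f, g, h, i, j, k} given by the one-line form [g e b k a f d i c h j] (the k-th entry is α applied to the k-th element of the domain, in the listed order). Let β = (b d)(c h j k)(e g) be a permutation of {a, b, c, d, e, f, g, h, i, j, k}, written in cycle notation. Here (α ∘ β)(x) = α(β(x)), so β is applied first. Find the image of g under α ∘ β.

β(g) = e, then α(e) = a; composing gives (α ∘ β)(g) = a.

a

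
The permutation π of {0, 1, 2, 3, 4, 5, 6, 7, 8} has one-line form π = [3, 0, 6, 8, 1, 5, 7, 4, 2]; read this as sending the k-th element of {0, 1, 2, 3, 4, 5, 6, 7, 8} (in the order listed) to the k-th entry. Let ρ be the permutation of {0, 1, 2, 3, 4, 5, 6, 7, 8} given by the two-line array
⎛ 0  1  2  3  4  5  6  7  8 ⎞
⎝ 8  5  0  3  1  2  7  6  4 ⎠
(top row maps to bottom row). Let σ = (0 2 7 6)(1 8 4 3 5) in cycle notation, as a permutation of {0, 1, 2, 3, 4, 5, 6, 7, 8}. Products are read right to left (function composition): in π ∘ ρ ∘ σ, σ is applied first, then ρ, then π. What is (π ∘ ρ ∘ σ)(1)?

1

Chase 1: σ(1) = 8; ρ(8) = 4; π(4) = 1. Hence (π ∘ ρ ∘ σ)(1) = 1.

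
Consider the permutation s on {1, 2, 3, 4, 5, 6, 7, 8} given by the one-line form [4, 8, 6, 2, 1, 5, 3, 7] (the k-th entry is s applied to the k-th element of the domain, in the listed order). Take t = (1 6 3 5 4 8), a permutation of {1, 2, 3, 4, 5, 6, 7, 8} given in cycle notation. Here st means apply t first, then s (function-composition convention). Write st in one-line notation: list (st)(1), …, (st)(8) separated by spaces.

(st)(x) = s(t(x)). Computing each image: s(t(1)) = s(6) = 5, s(t(2)) = s(2) = 8, s(t(3)) = s(5) = 1, s(t(4)) = s(8) = 7, s(t(5)) = s(4) = 2, s(t(6)) = s(3) = 6, s(t(7)) = s(7) = 3, s(t(8)) = s(1) = 4.
Hence st = [5 8 1 7 2 6 3 4].

5 8 1 7 2 6 3 4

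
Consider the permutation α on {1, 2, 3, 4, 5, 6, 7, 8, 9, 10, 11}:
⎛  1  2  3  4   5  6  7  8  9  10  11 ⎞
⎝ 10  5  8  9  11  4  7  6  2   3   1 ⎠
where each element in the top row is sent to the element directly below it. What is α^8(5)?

9

Tracing 5 → 11 → … returns to 5 after 10 steps, so 5 lies in a 10-cycle (1 10 3 8 6 4 9 2 5 11).
Stepping 8 places around the cycle: 5 → 11 → 1 → 10 → 3 → 8 → 6 → 4 → 9.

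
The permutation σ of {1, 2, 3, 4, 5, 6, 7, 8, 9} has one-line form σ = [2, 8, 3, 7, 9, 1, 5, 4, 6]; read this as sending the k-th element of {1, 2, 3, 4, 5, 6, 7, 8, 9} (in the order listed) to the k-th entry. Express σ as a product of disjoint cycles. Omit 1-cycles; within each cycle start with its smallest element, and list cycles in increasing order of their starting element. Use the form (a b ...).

(1 2 8 4 7 5 9 6)

From 1: 1 → 2 → 8 → 4 → 7 → 5 → 9 → 6 → 1, closing the cycle (1 2 8 4 7 5 9 6).
Continuing from each remaining unvisited element yields (1 2 8 4 7 5 9 6).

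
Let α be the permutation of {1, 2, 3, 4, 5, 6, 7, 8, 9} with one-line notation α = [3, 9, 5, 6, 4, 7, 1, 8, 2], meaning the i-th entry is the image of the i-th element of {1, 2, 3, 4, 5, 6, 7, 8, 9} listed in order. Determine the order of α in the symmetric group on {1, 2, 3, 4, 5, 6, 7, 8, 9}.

Writing α as disjoint cycles, the cycle lengths are 6, 2, 1.
The order of α is the least common multiple of its cycle lengths: lcm(6, 2) = 6.

6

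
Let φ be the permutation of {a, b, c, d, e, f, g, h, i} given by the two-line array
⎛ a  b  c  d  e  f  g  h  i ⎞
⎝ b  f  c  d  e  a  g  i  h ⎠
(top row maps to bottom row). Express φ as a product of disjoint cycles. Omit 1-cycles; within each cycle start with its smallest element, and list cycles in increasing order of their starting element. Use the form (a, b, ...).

(a, b, f)(h, i)

From a: a → b → f → a, closing the cycle (a, b, f).
Repeating from the next unused element and collecting all non-trivial cycles gives (a, b, f)(h, i).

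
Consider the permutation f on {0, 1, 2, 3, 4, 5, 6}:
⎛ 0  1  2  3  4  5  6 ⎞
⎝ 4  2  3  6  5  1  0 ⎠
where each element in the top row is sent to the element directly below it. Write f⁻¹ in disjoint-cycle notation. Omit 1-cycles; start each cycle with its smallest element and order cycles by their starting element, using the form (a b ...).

The cycle decomposition of f is (0 4 5 1 2 3 6).
The inverse reverses every cycle; in canonical form, f⁻¹ = (0 6 3 2 1 5 4).

(0 6 3 2 1 5 4)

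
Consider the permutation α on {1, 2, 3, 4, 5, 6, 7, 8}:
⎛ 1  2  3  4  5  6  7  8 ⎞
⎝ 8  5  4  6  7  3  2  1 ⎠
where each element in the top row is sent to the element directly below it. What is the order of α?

6

The disjoint-cycle form of α has cycle lengths 3, 3, 2.
The order is lcm(3, 3, 2) = 6.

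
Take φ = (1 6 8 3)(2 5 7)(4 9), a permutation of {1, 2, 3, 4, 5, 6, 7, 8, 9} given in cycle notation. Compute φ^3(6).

1

6 lies in the 4-cycle (1 6 8 3).
Advancing 3 steps from 6: 6 → 8 → 3 → 1.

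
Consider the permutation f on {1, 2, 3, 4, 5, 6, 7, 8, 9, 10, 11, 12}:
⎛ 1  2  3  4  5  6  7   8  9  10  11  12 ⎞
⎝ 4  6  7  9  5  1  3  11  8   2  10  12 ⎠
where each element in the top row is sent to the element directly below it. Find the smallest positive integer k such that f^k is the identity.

8

The disjoint-cycle form of f has cycle lengths 8, 2, 1, 1.
Since disjoint cycles commute, ord(f) = lcm(8, 2) = 8.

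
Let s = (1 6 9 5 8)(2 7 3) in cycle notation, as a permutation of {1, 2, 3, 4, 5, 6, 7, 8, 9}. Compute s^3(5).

6

5 lies in the 5-cycle (1 6 9 5 8).
Advancing 3 steps from 5: 5 → 8 → 1 → 6.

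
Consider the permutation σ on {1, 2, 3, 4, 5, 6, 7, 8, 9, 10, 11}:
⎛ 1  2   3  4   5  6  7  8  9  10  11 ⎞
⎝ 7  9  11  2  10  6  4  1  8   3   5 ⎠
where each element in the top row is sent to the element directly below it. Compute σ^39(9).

Tracing 9 → 8 → … returns to 9 after 6 steps, so 9 lies in a 6-cycle (1, 7, 4, 2, 9, 8).
Since the cycle has length 6, σ^39 acts on it the same as σ^3 (39 mod 6 = 3).
Stepping 3 places around the cycle: 9 → 8 → 1 → 7.

7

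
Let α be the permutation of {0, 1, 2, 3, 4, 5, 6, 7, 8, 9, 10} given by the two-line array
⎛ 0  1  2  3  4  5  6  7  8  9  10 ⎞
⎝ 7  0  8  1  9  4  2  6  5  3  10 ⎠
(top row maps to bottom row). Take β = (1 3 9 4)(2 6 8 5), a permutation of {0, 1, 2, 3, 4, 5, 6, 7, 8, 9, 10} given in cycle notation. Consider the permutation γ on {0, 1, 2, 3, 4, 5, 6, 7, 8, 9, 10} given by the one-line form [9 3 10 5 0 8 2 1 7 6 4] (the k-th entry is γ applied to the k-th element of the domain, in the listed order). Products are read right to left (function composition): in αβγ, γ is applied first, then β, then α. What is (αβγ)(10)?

Apply the permutations in order: γ(10) = 4, then β(4) = 1, then α(1) = 0. So (αβγ)(10) = 0.

0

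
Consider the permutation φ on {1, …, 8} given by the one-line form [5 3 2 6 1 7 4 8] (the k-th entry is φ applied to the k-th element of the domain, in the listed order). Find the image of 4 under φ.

4 is element number 4 of the domain, and entry number 4 of the one-line form is 6, so φ(4) = 6.

6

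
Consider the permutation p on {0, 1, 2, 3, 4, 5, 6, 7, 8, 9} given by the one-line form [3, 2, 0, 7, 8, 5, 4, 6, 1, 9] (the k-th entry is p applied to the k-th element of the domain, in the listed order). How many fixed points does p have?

2

The fixed points (elements with p(x) = x) are {5, 9}, so there are 2.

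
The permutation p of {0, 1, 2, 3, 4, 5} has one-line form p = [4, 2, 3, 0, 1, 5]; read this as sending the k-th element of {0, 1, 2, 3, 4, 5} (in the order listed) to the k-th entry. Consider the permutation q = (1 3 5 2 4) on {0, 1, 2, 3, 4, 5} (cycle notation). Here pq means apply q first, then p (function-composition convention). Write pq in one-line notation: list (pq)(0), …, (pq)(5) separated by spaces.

4 0 1 5 2 3

For each element, apply q then p: 0 → 0 → 4; 1 → 3 → 0; 2 → 4 → 1; 3 → 5 → 5; 4 → 1 → 2; 5 → 2 → 3.
So pq in one-line form is 4 0 1 5 2 3.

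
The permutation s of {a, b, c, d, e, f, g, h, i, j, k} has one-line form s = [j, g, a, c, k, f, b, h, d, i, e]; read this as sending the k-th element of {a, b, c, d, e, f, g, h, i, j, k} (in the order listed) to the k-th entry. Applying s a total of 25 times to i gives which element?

Tracing i → d → … returns to i after 5 steps, so i lies in a 5-cycle (a, j, i, d, c).
Since the cycle has length 5, s^25 acts on it the same as s^0 (25 mod 5 = 0).
So s^25(i) = i.

i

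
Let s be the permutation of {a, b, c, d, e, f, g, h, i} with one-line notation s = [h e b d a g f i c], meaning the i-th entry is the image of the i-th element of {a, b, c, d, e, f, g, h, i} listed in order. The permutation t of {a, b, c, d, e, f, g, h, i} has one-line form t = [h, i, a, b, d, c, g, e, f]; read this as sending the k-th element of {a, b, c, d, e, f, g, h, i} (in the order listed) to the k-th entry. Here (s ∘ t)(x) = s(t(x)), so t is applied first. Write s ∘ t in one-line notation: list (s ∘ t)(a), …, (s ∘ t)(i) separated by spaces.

(s ∘ t)(x) = s(t(x)). Computing each image: s(t(a)) = s(h) = i, s(t(b)) = s(i) = c, s(t(c)) = s(a) = h, s(t(d)) = s(b) = e, s(t(e)) = s(d) = d, s(t(f)) = s(c) = b, s(t(g)) = s(g) = f, s(t(h)) = s(e) = a, s(t(i)) = s(f) = g.
Hence s ∘ t = [i c h e d b f a g].

i c h e d b f a g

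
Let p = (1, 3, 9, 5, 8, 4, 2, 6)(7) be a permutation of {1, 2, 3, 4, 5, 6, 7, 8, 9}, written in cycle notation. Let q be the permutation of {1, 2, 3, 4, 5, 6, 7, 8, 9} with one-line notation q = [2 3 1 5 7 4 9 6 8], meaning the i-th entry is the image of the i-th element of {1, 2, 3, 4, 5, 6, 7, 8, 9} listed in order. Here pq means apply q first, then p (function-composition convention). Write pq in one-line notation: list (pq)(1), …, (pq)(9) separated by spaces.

For each element, apply q then p: 1 → 2 → 6; 2 → 3 → 9; 3 → 1 → 3; 4 → 5 → 8; 5 → 7 → 7; 6 → 4 → 2; 7 → 9 → 5; 8 → 6 → 1; 9 → 8 → 4.
Collecting the images, pq = [6 9 3 8 7 2 5 1 4].

6 9 3 8 7 2 5 1 4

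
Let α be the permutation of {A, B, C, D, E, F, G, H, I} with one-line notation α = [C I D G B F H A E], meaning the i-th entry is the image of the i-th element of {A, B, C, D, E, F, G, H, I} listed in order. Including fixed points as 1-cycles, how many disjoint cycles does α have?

3

The cycle decomposition is (A, C, D, G, H)(B, I, E)(F), which has 3 cycles (counting 1-cycles).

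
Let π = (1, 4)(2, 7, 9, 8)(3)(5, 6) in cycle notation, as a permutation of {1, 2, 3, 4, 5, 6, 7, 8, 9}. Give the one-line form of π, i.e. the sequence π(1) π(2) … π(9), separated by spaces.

Each element maps to the next entry in its cycle (wrapping to the front): 1→4, 2→7, 3→3, 4→1, 5→6, 6→5, 7→9, 8→2, 9→8.
So the one-line form is 4 7 3 1 6 5 9 2 8.

4 7 3 1 6 5 9 2 8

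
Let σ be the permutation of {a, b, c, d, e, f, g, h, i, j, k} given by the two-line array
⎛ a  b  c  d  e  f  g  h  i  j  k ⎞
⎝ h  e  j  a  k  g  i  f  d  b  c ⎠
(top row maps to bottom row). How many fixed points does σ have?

No element satisfies σ(x) = x, so there are 0 fixed points.

0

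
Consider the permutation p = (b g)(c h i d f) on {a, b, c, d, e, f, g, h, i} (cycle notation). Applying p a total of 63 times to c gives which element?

d

c lies in the 5-cycle (c h i d f).
Since the cycle has length 5, p^63 acts on it the same as p^3 (63 mod 5 = 3).
Advancing 3 steps from c: c → h → i → d.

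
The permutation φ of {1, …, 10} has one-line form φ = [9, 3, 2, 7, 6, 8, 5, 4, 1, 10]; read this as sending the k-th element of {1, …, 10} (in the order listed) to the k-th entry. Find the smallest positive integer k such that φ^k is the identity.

Writing φ as disjoint cycles, the cycle lengths are 5, 2, 2, 1.
Since disjoint cycles commute, ord(φ) = lcm(5, 2, 2) = 10.

10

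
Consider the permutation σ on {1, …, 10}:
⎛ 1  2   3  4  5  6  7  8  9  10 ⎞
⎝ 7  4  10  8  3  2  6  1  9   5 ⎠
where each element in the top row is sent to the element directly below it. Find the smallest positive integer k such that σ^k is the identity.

6

Writing σ as disjoint cycles, the cycle lengths are 6, 3, 1.
The order is lcm(6, 3) = 6.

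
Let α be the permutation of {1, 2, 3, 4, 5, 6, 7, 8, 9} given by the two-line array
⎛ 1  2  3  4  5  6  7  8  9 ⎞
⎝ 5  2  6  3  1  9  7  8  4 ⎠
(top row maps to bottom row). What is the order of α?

4

Decomposing into disjoint cycles gives cycle lengths 4, 2, 1, 1, 1.
The order of α is the least common multiple of its cycle lengths: lcm(4, 2) = 4.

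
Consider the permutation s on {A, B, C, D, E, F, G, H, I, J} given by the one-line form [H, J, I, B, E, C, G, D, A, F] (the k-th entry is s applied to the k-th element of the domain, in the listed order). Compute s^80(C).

C

Tracing C → I → … returns to C after 8 steps, so C lies in an 8-cycle (A, H, D, B, J, F, C, I).
Since the cycle has length 8, s^80 acts on it the same as s^0 (80 mod 8 = 0).
So s^80(C) = C.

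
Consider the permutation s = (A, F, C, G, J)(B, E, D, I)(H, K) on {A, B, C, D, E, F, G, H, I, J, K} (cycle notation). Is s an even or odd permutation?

The cycle lengths are 5, 4, 2.
A cycle is odd iff its length is even; s has 2 even-length cycles, so sgn(s) = (−1)^2 and s is even.

even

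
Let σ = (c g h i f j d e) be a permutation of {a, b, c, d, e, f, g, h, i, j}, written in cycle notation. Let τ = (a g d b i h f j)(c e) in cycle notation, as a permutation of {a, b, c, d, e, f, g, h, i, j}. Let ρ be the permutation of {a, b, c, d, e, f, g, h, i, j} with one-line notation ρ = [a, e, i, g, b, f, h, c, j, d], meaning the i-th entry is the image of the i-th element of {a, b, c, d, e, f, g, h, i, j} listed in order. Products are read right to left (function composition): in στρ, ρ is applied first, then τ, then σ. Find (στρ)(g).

(στρ)(g) = σ(τ(ρ(g))). ρ(g) = h, then τ(h) = f, then σ(f) = j, so the result is j.

j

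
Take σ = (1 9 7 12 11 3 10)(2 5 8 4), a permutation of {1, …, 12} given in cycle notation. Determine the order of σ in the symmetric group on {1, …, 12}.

28

The disjoint cycles have lengths 7, 4, 1.
Since disjoint cycles commute, ord(σ) = lcm(7, 4) = 28.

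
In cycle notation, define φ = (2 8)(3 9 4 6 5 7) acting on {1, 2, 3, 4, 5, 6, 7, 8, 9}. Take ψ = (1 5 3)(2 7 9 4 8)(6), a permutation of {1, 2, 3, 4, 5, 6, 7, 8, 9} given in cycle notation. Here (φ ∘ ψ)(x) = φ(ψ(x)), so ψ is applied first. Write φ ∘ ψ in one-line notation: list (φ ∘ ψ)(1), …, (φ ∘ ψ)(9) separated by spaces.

7 3 1 2 9 5 4 8 6

Chase each element through ψ then φ: 1 → 5 → 7; 2 → 7 → 3; 3 → 1 → 1; 4 → 8 → 2; 5 → 3 → 9; 6 → 6 → 5; 7 → 9 → 4; 8 → 2 → 8; 9 → 4 → 6.
So φ ∘ ψ in one-line form is 7 3 1 2 9 5 4 8 6.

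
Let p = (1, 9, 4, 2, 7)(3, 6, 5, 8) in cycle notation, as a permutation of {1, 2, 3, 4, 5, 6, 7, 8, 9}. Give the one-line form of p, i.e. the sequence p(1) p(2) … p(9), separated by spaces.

9 7 6 2 8 5 1 3 4

Each element maps to the next entry in its cycle (wrapping to the front): 1→9, 2→7, 3→6, 4→2, 5→8, 6→5, 7→1, 8→3, 9→4.
So the one-line form is 9 7 6 2 8 5 1 3 4.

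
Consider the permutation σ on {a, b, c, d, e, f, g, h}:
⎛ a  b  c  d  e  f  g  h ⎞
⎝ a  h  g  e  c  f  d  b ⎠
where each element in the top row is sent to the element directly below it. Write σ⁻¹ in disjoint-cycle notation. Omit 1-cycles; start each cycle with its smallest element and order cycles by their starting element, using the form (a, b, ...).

First write σ in disjoint cycles: (b, h)(c, g, d, e).
The inverse reverses every cycle; in canonical form, σ⁻¹ = (b, h)(c, e, d, g).

(b, h)(c, e, d, g)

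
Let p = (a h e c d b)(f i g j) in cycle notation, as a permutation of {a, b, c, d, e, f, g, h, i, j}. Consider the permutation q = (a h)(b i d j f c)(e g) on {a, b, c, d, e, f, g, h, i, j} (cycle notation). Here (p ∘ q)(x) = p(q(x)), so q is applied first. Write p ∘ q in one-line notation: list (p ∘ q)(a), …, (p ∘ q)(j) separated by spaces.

e g a f j d c h b i

(p ∘ q)(x) = p(q(x)). Computing each image: p(q(a)) = p(h) = e, p(q(b)) = p(i) = g, p(q(c)) = p(b) = a, p(q(d)) = p(j) = f, p(q(e)) = p(g) = j, p(q(f)) = p(c) = d, p(q(g)) = p(e) = c, p(q(h)) = p(a) = h, p(q(i)) = p(d) = b, p(q(j)) = p(f) = i.
Hence p ∘ q = [e g a f j d c h b i].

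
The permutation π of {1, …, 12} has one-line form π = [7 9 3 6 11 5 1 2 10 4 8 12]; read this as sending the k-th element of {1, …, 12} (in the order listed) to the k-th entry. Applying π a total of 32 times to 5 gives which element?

5

Tracing 5 → 11 → … returns to 5 after 8 steps, so 5 lies in an 8-cycle (2, 9, 10, 4, 6, 5, 11, 8).
On an 8-cycle, π^8 is the identity, so π^32 = π^0 there (32 ≡ 0 mod 8).
So π^32(5) = 5.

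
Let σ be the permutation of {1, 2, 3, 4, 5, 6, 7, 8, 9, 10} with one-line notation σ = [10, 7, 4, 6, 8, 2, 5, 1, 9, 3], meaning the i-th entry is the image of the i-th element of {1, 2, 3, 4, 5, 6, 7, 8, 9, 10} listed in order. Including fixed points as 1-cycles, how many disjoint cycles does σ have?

The cycle decomposition is (1, 10, 3, 4, 6, 2, 7, 5, 8)(9), which has 2 cycles (counting 1-cycles).

2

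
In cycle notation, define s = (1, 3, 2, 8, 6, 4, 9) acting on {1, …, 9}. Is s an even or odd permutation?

even

The cycle lengths are 7, 1, 1.
A cycle of length ℓ contributes ℓ−1 transpositions, so s is a product of 6 transpositions — even.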